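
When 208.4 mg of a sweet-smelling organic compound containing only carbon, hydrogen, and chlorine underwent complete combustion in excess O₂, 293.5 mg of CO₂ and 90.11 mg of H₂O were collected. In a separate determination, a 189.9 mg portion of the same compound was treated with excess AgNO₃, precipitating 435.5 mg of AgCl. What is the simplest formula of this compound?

mol C = 0.2935 g CO₂ ÷ 44.009 g/mol = 0.0066691 mol
mol H = 2 × 0.09011 g H₂O ÷ 18.015 g/mol = 0.010004 mol
From the AgCl data: mol Cl per gram of compound = (0.4355 ÷ 143.318) ÷ 0.1899 = 0.016002 mol/g, so in the 0.2084 g combustion sample mol Cl = 0.0033347 mol
Divide by the smallest (0.0033347 mol): C 2.000, H 3.000, Cl 1.000

C2H3Cl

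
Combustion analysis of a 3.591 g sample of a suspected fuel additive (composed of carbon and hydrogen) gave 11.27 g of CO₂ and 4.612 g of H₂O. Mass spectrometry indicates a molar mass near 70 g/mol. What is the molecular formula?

mol C = 11.27 g CO₂ ÷ 44.009 g/mol = 0.25608 mol
mol H = 2 × 4.612 g H₂O ÷ 18.015 g/mol = 0.51202 mol
Divide by the smallest (0.25608 mol): C 1.000, H 1.999
Empirical formula: CH2
Empirical-formula mass = 14.03 g/mol; 70 ÷ 14.03 ≈ 5, so the molecular formula is C5H10.

C5H10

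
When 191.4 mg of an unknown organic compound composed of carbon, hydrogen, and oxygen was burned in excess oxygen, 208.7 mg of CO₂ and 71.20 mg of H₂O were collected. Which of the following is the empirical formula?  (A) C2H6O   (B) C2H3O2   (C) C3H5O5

(C) C3H5O5

mol C = 0.2087 g CO₂ ÷ 44.009 g/mol = 0.0047422 mol
mol H = 2 × 0.07120 g H₂O ÷ 18.015 g/mol = 0.0079045 mol
mass O = 0.1914 − (0.056959 + 0.0079678) = 0.12647 g → mol O = 0.12647 ÷ 15.999 = 0.0079051 mol
Divide by the smallest (0.0047422 mol): C 1.000, H 1.667, O 1.667
Multiplying each by 3 gives whole numbers: C 3.00, H 5.00, O 5.00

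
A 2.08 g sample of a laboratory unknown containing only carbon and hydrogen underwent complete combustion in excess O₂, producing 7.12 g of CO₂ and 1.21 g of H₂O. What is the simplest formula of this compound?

mol C = 7.12 g CO₂ ÷ 44.009 g/mol = 0.1618 mol
mol H = 2 × 1.21 g H₂O ÷ 18.015 g/mol = 0.1343 mol
Divide by the smallest (0.1343 mol): C 1.204, H 1.000
Multiplying each by 5 gives whole numbers: C 6.02, H 5.00

C6H5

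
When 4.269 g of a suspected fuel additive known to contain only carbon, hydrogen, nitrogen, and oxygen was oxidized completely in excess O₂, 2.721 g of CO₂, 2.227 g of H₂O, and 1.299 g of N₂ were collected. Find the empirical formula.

mol C = 2.721 g CO₂ ÷ 44.009 g/mol = 0.061828 mol
mol H = 2 × 2.227 g H₂O ÷ 18.015 g/mol = 0.24724 mol
mol N = 2 × 1.299 g N₂ ÷ 28.014 g/mol = 0.092739 mol
mass O = 4.269 − (0.74262 + 0.24922 + 1.2990) = 1.9782 g → mol O = 1.9782 ÷ 15.999 = 0.12364 mol
Divide by the smallest (0.061828 mol): C 1.000, H 3.999, N 1.500, O 2.000
Multiplying each by 2 gives whole numbers: C 2.00, H 8.00, N 3.00, O 4.00

C2H8N3O4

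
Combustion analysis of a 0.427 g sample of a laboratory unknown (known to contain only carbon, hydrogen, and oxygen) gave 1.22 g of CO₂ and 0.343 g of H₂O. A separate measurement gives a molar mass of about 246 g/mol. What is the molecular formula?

mol C = 1.22 g CO₂ ÷ 44.009 g/mol = 0.02772 mol
mol H = 2 × 0.343 g H₂O ÷ 18.015 g/mol = 0.03808 mol
mass O = 0.427 − (0.3330 + 0.03838) = 0.05565 g → mol O = 0.05565 ÷ 15.999 = 0.003478 mol
Divide by the smallest (0.003478 mol): C 7.970, H 10.947, O 1.000
Empirical formula: C8H11O
Empirical-formula mass = 123.17 g/mol; 246 ÷ 123.17 ≈ 2, so the molecular formula is C16H22O2.

C16H22O2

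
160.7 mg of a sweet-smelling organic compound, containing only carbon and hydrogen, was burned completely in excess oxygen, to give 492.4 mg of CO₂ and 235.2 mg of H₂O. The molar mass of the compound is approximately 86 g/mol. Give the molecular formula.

C6H14

mol C = 0.4924 g CO₂ ÷ 44.009 g/mol = 0.011189 mol
mol H = 2 × 0.2352 g H₂O ÷ 18.015 g/mol = 0.026112 mol
Divide by the smallest (0.011189 mol): C 1.000, H 2.334
Multiplying each by 3 gives whole numbers: C 3.00, H 7.00
Empirical formula: C3H7
Empirical-formula mass = 43.09 g/mol; 86 ÷ 43.09 ≈ 2, so the molecular formula is C6H14.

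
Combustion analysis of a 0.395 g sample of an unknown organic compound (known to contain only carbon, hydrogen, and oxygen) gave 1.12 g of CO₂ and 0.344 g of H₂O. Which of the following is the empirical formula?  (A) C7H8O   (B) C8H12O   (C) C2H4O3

mol C = 1.12 g CO₂ ÷ 44.009 g/mol = 0.02545 mol
mol H = 2 × 0.344 g H₂O ÷ 18.015 g/mol = 0.03819 mol
mass O = 0.395 − (0.3057 + 0.03850) = 0.05083 g → mol O = 0.05083 ÷ 15.999 = 0.003177 mol
Divide by the smallest (0.003177 mol): C 8.010, H 12.020, O 1.000

(B) C8H12O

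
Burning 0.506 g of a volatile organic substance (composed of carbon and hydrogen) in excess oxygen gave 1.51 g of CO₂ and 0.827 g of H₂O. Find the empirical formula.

C3H8

mol C = 1.51 g CO₂ ÷ 44.009 g/mol = 0.03431 mol
mol H = 2 × 0.827 g H₂O ÷ 18.015 g/mol = 0.09181 mol
Divide by the smallest (0.03431 mol): C 1.000, H 2.676
Multiplying each by 3 gives whole numbers: C 3.00, H 8.03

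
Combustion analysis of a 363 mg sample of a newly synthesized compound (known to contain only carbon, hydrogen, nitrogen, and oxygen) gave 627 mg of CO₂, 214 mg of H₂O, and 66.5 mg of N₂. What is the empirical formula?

mol C = 0.627 g CO₂ ÷ 44.009 g/mol = 0.01425 mol
mol H = 2 × 0.214 g H₂O ÷ 18.015 g/mol = 0.02376 mol
mol N = 2 × 0.0665 g N₂ ÷ 28.014 g/mol = 0.004748 mol
mass O = 0.363 − (0.1711 + 0.02395 + 0.06650) = 0.1014 g → mol O = 0.1014 ÷ 15.999 = 0.006340 mol
Divide by the smallest (0.004748 mol): C 3.001, H 5.004, N 1.000, O 1.335
Multiplying each by 3 gives whole numbers: C 9.00, H 15.01, N 3.00, O 4.01

C9H15N3O4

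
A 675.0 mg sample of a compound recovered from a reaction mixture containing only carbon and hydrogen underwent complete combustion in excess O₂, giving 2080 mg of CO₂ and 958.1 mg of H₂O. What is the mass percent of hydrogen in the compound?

mol C = 2.080 g CO₂ ÷ 44.009 g/mol = 0.047263 mol
mol H = 2 × 0.9581 g H₂O ÷ 18.015 g/mol = 0.10637 mol
mass % H = 0.10722 g ÷ 0.6750 g × 100%

15.88%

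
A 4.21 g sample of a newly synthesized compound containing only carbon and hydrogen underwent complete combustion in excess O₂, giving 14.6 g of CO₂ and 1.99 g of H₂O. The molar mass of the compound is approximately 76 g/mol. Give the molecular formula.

mol C = 14.6 g CO₂ ÷ 44.009 g/mol = 0.3318 mol
mol H = 2 × 1.99 g H₂O ÷ 18.015 g/mol = 0.2209 mol
Divide by the smallest (0.2209 mol): C 1.502, H 1.000
Multiplying each by 2 gives whole numbers: C 3.00, H 2.00
Empirical formula: C3H2
Empirical-formula mass = 38.05 g/mol; 76 ÷ 38.05 ≈ 2, so the molecular formula is C6H4.

C6H4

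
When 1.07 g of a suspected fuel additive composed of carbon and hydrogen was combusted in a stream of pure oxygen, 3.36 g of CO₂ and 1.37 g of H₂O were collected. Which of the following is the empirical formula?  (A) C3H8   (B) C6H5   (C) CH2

(C) CH2

mol C = 3.36 g CO₂ ÷ 44.009 g/mol = 0.07635 mol
mol H = 2 × 1.37 g H₂O ÷ 18.015 g/mol = 0.1521 mol
Divide by the smallest (0.07635 mol): C 1.000, H 1.992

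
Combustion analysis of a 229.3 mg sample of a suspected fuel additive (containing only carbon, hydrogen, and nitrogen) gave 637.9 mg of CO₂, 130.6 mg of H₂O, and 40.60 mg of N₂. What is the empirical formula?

C5H5N

mol C = 0.6379 g CO₂ ÷ 44.009 g/mol = 0.014495 mol
mol H = 2 × 0.1306 g H₂O ÷ 18.015 g/mol = 0.014499 mol
mol N = 2 × 0.04060 g N₂ ÷ 28.014 g/mol = 0.0028986 mol
Divide by the smallest (0.0028986 mol): C 5.001, H 5.002, N 1.000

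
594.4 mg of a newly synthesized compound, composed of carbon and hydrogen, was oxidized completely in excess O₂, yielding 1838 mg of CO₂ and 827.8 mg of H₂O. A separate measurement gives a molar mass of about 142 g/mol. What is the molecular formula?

C10H22

mol C = 1.838 g CO₂ ÷ 44.009 g/mol = 0.041764 mol
mol H = 2 × 0.8278 g H₂O ÷ 18.015 g/mol = 0.091901 mol
Divide by the smallest (0.041764 mol): C 1.000, H 2.200
Multiplying each by 5 gives whole numbers: C 5.00, H 11.00
Empirical formula: C5H11
Empirical-formula mass = 71.14 g/mol; 142 ÷ 71.14 ≈ 2, so the molecular formula is C10H22.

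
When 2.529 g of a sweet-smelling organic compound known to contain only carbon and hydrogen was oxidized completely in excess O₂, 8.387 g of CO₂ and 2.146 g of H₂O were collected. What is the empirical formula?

mol C = 8.387 g CO₂ ÷ 44.009 g/mol = 0.19057 mol
mol H = 2 × 2.146 g H₂O ÷ 18.015 g/mol = 0.23825 mol
Divide by the smallest (0.19057 mol): C 1.000, H 1.250
Multiplying each by 4 gives whole numbers: C 4.00, H 5.00

C4H5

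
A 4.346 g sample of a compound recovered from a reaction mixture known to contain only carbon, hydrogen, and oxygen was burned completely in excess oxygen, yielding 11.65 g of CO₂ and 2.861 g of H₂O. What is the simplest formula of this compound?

mol C = 11.65 g CO₂ ÷ 44.009 g/mol = 0.26472 mol
mol H = 2 × 2.861 g H₂O ÷ 18.015 g/mol = 0.31762 mol
mass O = 4.346 − (3.1795 + 0.32017) = 0.84630 g → mol O = 0.84630 ÷ 15.999 = 0.052897 mol
Divide by the smallest (0.052897 mol): C 5.004, H 6.005, O 1.000

C5H6O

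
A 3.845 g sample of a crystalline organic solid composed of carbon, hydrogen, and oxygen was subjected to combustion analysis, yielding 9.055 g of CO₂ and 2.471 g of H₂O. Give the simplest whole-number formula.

C3H4O

mol C = 9.055 g CO₂ ÷ 44.009 g/mol = 0.20575 mol
mol H = 2 × 2.471 g H₂O ÷ 18.015 g/mol = 0.27433 mol
mass O = 3.845 − (2.4713 + 0.27652) = 1.0972 g → mol O = 1.0972 ÷ 15.999 = 0.068578 mol
Divide by the smallest (0.068578 mol): C 3.000, H 4.000, O 1.000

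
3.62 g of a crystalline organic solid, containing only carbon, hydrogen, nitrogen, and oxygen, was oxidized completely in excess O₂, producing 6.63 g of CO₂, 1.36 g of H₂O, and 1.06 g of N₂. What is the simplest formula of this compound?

mol C = 6.63 g CO₂ ÷ 44.009 g/mol = 0.1507 mol
mol H = 2 × 1.36 g H₂O ÷ 18.015 g/mol = 0.1510 mol
mol N = 2 × 1.06 g N₂ ÷ 28.014 g/mol = 0.07568 mol
mass O = 3.62 − (1.809 + 0.1522 + 1.060) = 0.5983 g → mol O = 0.5983 ÷ 15.999 = 0.03740 mol
Divide by the smallest (0.03740 mol): C 4.028, H 4.037, N 2.024, O 1.000

C4H4N2O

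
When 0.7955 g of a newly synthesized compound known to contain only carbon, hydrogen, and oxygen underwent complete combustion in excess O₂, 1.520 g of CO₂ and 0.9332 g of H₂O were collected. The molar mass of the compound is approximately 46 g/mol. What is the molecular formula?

mol C = 1.520 g CO₂ ÷ 44.009 g/mol = 0.034538 mol
mol H = 2 × 0.9332 g H₂O ÷ 18.015 g/mol = 0.10360 mol
mass O = 0.7955 − (0.41484 + 0.10443) = 0.27623 g → mol O = 0.27623 ÷ 15.999 = 0.017265 mol
Divide by the smallest (0.017265 mol): C 2.000, H 6.001, O 1.000
Empirical formula: C2H6O
Empirical-formula mass = 46.07 g/mol; 46 ÷ 46.07 ≈ 1, so the molecular formula is C2H6O.

C2H6O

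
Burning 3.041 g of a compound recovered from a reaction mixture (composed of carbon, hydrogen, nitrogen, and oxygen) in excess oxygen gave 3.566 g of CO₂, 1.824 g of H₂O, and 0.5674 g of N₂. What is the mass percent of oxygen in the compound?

mol C = 3.566 g CO₂ ÷ 44.009 g/mol = 0.081029 mol
mol H = 2 × 1.824 g H₂O ÷ 18.015 g/mol = 0.20250 mol
mol N = 2 × 0.5674 g N₂ ÷ 28.014 g/mol = 0.040508 mol
mass O = 3.041 − (0.97324 + 0.20412 + 0.56740) = 1.2962 g → mol O = 1.2962 ÷ 15.999 = 0.081020 mol
mass % O = 1.2962 g ÷ 3.041 g × 100%

42.63%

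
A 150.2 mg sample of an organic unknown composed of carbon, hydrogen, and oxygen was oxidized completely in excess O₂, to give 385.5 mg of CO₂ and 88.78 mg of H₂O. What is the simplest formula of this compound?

mol C = 0.3855 g CO₂ ÷ 44.009 g/mol = 0.0087596 mol
mol H = 2 × 0.08878 g H₂O ÷ 18.015 g/mol = 0.0098562 mol
mass O = 0.1502 − (0.10521 + 0.0099351) = 0.035054 g → mol O = 0.035054 ÷ 15.999 = 0.0021910 mol
Divide by the smallest (0.0021910 mol): C 3.998, H 4.499, O 1.000
Multiplying each by 2 gives whole numbers: C 8.00, H 9.00, O 2.00

C8H9O2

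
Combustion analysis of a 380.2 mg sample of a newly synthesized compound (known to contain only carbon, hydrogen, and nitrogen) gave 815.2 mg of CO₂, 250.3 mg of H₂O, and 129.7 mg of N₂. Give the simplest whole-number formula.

C2H3N

mol C = 0.8152 g CO₂ ÷ 44.009 g/mol = 0.018523 mol
mol H = 2 × 0.2503 g H₂O ÷ 18.015 g/mol = 0.027788 mol
mol N = 2 × 0.1297 g N₂ ÷ 28.014 g/mol = 0.0092597 mol
Divide by the smallest (0.0092597 mol): C 2.000, H 3.001, N 1.000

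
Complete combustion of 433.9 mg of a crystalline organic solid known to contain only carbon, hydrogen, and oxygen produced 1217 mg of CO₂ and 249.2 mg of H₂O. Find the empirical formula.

mol C = 1.217 g CO₂ ÷ 44.009 g/mol = 0.027653 mol
mol H = 2 × 0.2492 g H₂O ÷ 18.015 g/mol = 0.027666 mol
mass O = 0.4339 − (0.33215 + 0.027887) = 0.073867 g → mol O = 0.073867 ÷ 15.999 = 0.0046170 mol
Divide by the smallest (0.0046170 mol): C 5.989, H 5.992, O 1.000

C6H6O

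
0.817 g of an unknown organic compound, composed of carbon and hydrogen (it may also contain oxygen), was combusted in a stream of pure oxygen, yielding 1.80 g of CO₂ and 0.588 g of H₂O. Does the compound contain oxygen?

yes

mol C = 1.80 g CO₂ ÷ 44.009 g/mol = 0.04090 mol
mol H = 2 × 0.588 g H₂O ÷ 18.015 g/mol = 0.06528 mol
C and H account for only 0.5571 g of the 0.817 g sample; the remaining 0.2599 g must be oxygen.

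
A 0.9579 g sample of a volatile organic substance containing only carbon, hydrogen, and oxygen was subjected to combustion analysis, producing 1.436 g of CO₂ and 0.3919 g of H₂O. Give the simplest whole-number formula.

mol C = 1.436 g CO₂ ÷ 44.009 g/mol = 0.032630 mol
mol H = 2 × 0.3919 g H₂O ÷ 18.015 g/mol = 0.043508 mol
mass O = 0.9579 − (0.39192 + 0.043856) = 0.52213 g → mol O = 0.52213 ÷ 15.999 = 0.032635 mol
Divide by the smallest (0.032630 mol): C 1.000, H 1.333, O 1.000
Multiplying each by 3 gives whole numbers: C 3.00, H 4.00, O 3.00

C3H4O3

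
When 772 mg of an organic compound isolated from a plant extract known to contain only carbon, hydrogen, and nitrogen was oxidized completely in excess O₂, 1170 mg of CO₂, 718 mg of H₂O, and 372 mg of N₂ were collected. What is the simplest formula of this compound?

CH3N

mol C = 1.17 g CO₂ ÷ 44.009 g/mol = 0.02659 mol
mol H = 2 × 0.718 g H₂O ÷ 18.015 g/mol = 0.07971 mol
mol N = 2 × 0.372 g N₂ ÷ 28.014 g/mol = 0.02656 mol
Divide by the smallest (0.02656 mol): C 1.001, H 3.001, N 1.000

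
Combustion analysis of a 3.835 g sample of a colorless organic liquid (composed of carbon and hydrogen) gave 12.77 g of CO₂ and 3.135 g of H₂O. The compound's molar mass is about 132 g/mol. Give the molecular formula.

mol C = 12.77 g CO₂ ÷ 44.009 g/mol = 0.29017 mol
mol H = 2 × 3.135 g H₂O ÷ 18.015 g/mol = 0.34804 mol
Divide by the smallest (0.29017 mol): C 1.000, H 1.199
Multiplying each by 5 gives whole numbers: C 5.00, H 6.00
Empirical formula: C5H6
Empirical-formula mass = 66.10 g/mol; 132 ÷ 66.10 ≈ 2, so the molecular formula is C10H12.

C10H12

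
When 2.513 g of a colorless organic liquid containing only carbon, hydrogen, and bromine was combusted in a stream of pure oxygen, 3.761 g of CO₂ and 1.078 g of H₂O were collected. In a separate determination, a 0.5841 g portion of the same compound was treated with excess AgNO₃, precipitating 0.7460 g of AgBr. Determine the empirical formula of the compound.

mol C = 3.761 g CO₂ ÷ 44.009 g/mol = 0.085460 mol
mol H = 2 × 1.078 g H₂O ÷ 18.015 g/mol = 0.11968 mol
From the AgBr data: mol Br per gram of compound = (0.7460 ÷ 187.772) ÷ 0.5841 = 0.0068018 mol/g, so in the 2.513 g combustion sample mol Br = 0.017093 mol
Divide by the smallest (0.017093 mol): C 5.000, H 7.002, Br 1.000

C5H7Br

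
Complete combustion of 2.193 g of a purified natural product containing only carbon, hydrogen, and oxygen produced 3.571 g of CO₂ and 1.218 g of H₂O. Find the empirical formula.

C6H10O5

mol C = 3.571 g CO₂ ÷ 44.009 g/mol = 0.081142 mol
mol H = 2 × 1.218 g H₂O ÷ 18.015 g/mol = 0.13522 mol
mass O = 2.193 − (0.97460 + 0.13630) = 1.0821 g → mol O = 1.0821 ÷ 15.999 = 0.067635 mol
Divide by the smallest (0.067635 mol): C 1.200, H 1.999, O 1.000
Multiplying each by 5 gives whole numbers: C 6.00, H 10.00, O 5.00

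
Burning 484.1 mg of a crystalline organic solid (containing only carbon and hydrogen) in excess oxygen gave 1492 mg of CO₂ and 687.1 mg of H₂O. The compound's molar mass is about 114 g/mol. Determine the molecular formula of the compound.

C8H18

mol C = 1.492 g CO₂ ÷ 44.009 g/mol = 0.033902 mol
mol H = 2 × 0.6871 g H₂O ÷ 18.015 g/mol = 0.076281 mol
Divide by the smallest (0.033902 mol): C 1.000, H 2.250
Multiplying each by 4 gives whole numbers: C 4.00, H 9.00
Empirical formula: C4H9
Empirical-formula mass = 57.12 g/mol; 114 ÷ 57.12 ≈ 2, so the molecular formula is C8H18.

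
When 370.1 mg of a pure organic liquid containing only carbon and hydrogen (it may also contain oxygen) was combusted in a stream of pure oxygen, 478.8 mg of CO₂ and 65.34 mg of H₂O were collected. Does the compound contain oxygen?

yes

mol C = 0.4788 g CO₂ ÷ 44.009 g/mol = 0.010880 mol
mol H = 2 × 0.06534 g H₂O ÷ 18.015 g/mol = 0.0072540 mol
C and H account for only 0.13799 g of the 0.3701 g sample; the remaining 0.23211 g must be oxygen.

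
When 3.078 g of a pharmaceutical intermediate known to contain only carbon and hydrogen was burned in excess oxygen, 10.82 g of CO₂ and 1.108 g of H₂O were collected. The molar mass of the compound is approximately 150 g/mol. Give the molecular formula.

C12H6

mol C = 10.82 g CO₂ ÷ 44.009 g/mol = 0.24586 mol
mol H = 2 × 1.108 g H₂O ÷ 18.015 g/mol = 0.12301 mol
Divide by the smallest (0.12301 mol): C 1.999, H 1.000
Empirical formula: C2H
Empirical-formula mass = 25.03 g/mol; 150 ÷ 25.03 ≈ 6, so the molecular formula is C12H6.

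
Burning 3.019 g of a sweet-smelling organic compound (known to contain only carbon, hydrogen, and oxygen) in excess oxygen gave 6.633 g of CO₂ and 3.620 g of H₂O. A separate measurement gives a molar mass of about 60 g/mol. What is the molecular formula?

C3H8O

mol C = 6.633 g CO₂ ÷ 44.009 g/mol = 0.15072 mol
mol H = 2 × 3.620 g H₂O ÷ 18.015 g/mol = 0.40189 mol
mass O = 3.019 − (1.8103 + 0.40510) = 0.80361 g → mol O = 0.80361 ÷ 15.999 = 0.050229 mol
Divide by the smallest (0.050229 mol): C 3.001, H 8.001, O 1.000
Empirical formula: C3H8O
Empirical-formula mass = 60.10 g/mol; 60 ÷ 60.10 ≈ 1, so the molecular formula is C3H8O.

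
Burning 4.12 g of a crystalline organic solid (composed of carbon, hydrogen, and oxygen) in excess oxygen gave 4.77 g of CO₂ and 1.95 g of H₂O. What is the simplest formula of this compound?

mol C = 4.77 g CO₂ ÷ 44.009 g/mol = 0.1084 mol
mol H = 2 × 1.95 g H₂O ÷ 18.015 g/mol = 0.2165 mol
mass O = 4.12 − (1.302 + 0.2182) = 2.600 g → mol O = 2.600 ÷ 15.999 = 0.1625 mol
Divide by the smallest (0.1084 mol): C 1.000, H 1.997, O 1.499
Multiplying each by 2 gives whole numbers: C 2.00, H 3.99, O 3.00

C2H4O3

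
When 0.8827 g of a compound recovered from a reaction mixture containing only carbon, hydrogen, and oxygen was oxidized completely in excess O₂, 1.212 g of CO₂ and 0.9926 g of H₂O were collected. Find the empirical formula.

mol C = 1.212 g CO₂ ÷ 44.009 g/mol = 0.027540 mol
mol H = 2 × 0.9926 g H₂O ÷ 18.015 g/mol = 0.11020 mol
mass O = 0.8827 − (0.33078 + 0.11108) = 0.44084 g → mol O = 0.44084 ÷ 15.999 = 0.027554 mol
Divide by the smallest (0.027540 mol): C 1.000, H 4.001, O 1.001

CH4O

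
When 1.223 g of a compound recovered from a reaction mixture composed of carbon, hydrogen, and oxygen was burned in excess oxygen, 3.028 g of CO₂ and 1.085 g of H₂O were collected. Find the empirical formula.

C4H7O

mol C = 3.028 g CO₂ ÷ 44.009 g/mol = 0.068804 mol
mol H = 2 × 1.085 g H₂O ÷ 18.015 g/mol = 0.12046 mol
mass O = 1.223 − (0.82641 + 0.12142) = 0.27518 g → mol O = 0.27518 ÷ 15.999 = 0.017200 mol
Divide by the smallest (0.017200 mol): C 4.000, H 7.003, O 1.000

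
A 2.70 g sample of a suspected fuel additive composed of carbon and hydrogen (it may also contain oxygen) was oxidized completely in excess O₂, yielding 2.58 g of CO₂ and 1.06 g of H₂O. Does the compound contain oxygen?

yes

mol C = 2.58 g CO₂ ÷ 44.009 g/mol = 0.05862 mol
mol H = 2 × 1.06 g H₂O ÷ 18.015 g/mol = 0.1177 mol
C and H account for only 0.8228 g of the 2.70 g sample; the remaining 1.877 g must be oxygen.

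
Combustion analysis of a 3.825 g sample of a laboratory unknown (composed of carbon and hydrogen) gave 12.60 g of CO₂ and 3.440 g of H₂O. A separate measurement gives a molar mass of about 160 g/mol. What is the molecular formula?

C12H16

mol C = 12.60 g CO₂ ÷ 44.009 g/mol = 0.28631 mol
mol H = 2 × 3.440 g H₂O ÷ 18.015 g/mol = 0.38190 mol
Divide by the smallest (0.28631 mol): C 1.000, H 1.334
Multiplying each by 3 gives whole numbers: C 3.00, H 4.00
Empirical formula: C3H4
Empirical-formula mass = 40.06 g/mol; 160 ÷ 40.06 ≈ 4, so the molecular formula is C12H16.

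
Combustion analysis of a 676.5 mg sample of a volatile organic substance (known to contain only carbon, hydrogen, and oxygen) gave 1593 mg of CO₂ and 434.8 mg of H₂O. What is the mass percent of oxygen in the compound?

mol C = 1.593 g CO₂ ÷ 44.009 g/mol = 0.036197 mol
mol H = 2 × 0.4348 g H₂O ÷ 18.015 g/mol = 0.048271 mol
mass O = 0.6765 − (0.43476 + 0.048657) = 0.19308 g → mol O = 0.19308 ÷ 15.999 = 0.012068 mol
mass % O = 0.19308 g ÷ 0.6765 g × 100%

28.54%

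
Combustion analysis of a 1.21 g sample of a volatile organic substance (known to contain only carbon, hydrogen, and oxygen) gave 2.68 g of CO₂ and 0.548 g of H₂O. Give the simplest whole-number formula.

C7H7O3

mol C = 2.68 g CO₂ ÷ 44.009 g/mol = 0.06090 mol
mol H = 2 × 0.548 g H₂O ÷ 18.015 g/mol = 0.06084 mol
mass O = 1.21 − (0.7314 + 0.06132) = 0.4172 g → mol O = 0.4172 ÷ 15.999 = 0.02608 mol
Divide by the smallest (0.02608 mol): C 2.335, H 2.333, O 1.000
Multiplying each by 3 gives whole numbers: C 7.01, H 7.00, O 3.00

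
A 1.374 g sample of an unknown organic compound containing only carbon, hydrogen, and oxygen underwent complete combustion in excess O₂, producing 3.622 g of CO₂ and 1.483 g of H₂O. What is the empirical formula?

C6H12O

mol C = 3.622 g CO₂ ÷ 44.009 g/mol = 0.082301 mol
mol H = 2 × 1.483 g H₂O ÷ 18.015 g/mol = 0.16464 mol
mass O = 1.374 − (0.98852 + 0.16596) = 0.21952 g → mol O = 0.21952 ÷ 15.999 = 0.013721 mol
Divide by the smallest (0.013721 mol): C 5.998, H 11.999, O 1.000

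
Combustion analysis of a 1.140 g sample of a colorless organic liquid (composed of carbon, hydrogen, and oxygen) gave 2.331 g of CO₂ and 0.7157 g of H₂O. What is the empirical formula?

mol C = 2.331 g CO₂ ÷ 44.009 g/mol = 0.052966 mol
mol H = 2 × 0.7157 g H₂O ÷ 18.015 g/mol = 0.079456 mol
mass O = 1.140 − (0.63618 + 0.080092) = 0.42373 g → mol O = 0.42373 ÷ 15.999 = 0.026485 mol
Divide by the smallest (0.026485 mol): C 2.000, H 3.000, O 1.000

C2H3O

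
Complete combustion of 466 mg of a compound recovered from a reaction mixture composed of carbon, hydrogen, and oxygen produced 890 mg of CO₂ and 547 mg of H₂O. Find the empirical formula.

mol C = 0.890 g CO₂ ÷ 44.009 g/mol = 0.02022 mol
mol H = 2 × 0.547 g H₂O ÷ 18.015 g/mol = 0.06073 mol
mass O = 0.466 − (0.2429 + 0.06121) = 0.1619 g → mol O = 0.1619 ÷ 15.999 = 0.01012 mol
Divide by the smallest (0.01012 mol): C 1.999, H 6.002, O 1.000

C2H6O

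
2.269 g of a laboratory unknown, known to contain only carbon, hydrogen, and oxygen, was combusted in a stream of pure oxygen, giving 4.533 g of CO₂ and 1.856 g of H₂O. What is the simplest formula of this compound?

mol C = 4.533 g CO₂ ÷ 44.009 g/mol = 0.10300 mol
mol H = 2 × 1.856 g H₂O ÷ 18.015 g/mol = 0.20605 mol
mass O = 2.269 − (1.2372 + 0.20770) = 0.82415 g → mol O = 0.82415 ÷ 15.999 = 0.051512 mol
Divide by the smallest (0.051512 mol): C 2.000, H 4.000, O 1.000

C2H4O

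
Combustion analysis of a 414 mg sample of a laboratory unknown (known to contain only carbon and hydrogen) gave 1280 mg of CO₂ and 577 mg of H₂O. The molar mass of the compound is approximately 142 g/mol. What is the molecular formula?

mol C = 1.28 g CO₂ ÷ 44.009 g/mol = 0.02908 mol
mol H = 2 × 0.577 g H₂O ÷ 18.015 g/mol = 0.06406 mol
Divide by the smallest (0.02908 mol): C 1.000, H 2.202
Multiplying each by 5 gives whole numbers: C 5.00, H 11.01
Empirical formula: C5H11
Empirical-formula mass = 71.14 g/mol; 142 ÷ 71.14 ≈ 2, so the molecular formula is C10H22.

C10H22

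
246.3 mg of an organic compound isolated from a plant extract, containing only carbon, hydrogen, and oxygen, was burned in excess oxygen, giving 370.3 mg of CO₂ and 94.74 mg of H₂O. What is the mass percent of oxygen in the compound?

mol C = 0.3703 g CO₂ ÷ 44.009 g/mol = 0.0084142 mol
mol H = 2 × 0.09474 g H₂O ÷ 18.015 g/mol = 0.010518 mol
mass O = 0.2463 − (0.10106 + 0.010602) = 0.13464 g → mol O = 0.13464 ÷ 15.999 = 0.0084152 mol
mass % O = 0.13464 g ÷ 0.2463 g × 100%

54.66%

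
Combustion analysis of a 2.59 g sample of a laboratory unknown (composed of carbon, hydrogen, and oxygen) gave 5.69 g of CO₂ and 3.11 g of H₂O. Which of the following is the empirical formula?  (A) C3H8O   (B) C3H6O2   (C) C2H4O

mol C = 5.69 g CO₂ ÷ 44.009 g/mol = 0.1293 mol
mol H = 2 × 3.11 g H₂O ÷ 18.015 g/mol = 0.3453 mol
mass O = 2.59 − (1.553 + 0.3480) = 0.6890 g → mol O = 0.6890 ÷ 15.999 = 0.04307 mol
Divide by the smallest (0.04307 mol): C 3.002, H 8.017, O 1.000

(A) C3H8O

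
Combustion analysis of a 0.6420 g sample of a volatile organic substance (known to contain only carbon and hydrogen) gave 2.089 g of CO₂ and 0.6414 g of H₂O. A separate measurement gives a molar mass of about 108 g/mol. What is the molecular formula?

C8H12

mol C = 2.089 g CO₂ ÷ 44.009 g/mol = 0.047468 mol
mol H = 2 × 0.6414 g H₂O ÷ 18.015 g/mol = 0.071207 mol
Divide by the smallest (0.047468 mol): C 1.000, H 1.500
Multiplying each by 2 gives whole numbers: C 2.00, H 3.00
Empirical formula: C2H3
Empirical-formula mass = 27.05 g/mol; 108 ÷ 27.05 ≈ 4, so the molecular formula is C8H12.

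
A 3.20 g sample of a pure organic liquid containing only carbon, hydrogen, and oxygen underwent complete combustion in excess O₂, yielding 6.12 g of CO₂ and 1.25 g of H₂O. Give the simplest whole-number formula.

C8H8O5

mol C = 6.12 g CO₂ ÷ 44.009 g/mol = 0.1391 mol
mol H = 2 × 1.25 g H₂O ÷ 18.015 g/mol = 0.1388 mol
mass O = 3.20 − (1.670 + 0.1399) = 1.390 g → mol O = 1.390 ÷ 15.999 = 0.08687 mol
Divide by the smallest (0.08687 mol): C 1.601, H 1.597, O 1.000
Multiplying each by 5 gives whole numbers: C 8.00, H 7.99, O 5.00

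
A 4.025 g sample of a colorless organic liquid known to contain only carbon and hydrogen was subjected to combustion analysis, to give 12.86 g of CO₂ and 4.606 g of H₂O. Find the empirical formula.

mol C = 12.86 g CO₂ ÷ 44.009 g/mol = 0.29221 mol
mol H = 2 × 4.606 g H₂O ÷ 18.015 g/mol = 0.51135 mol
Divide by the smallest (0.29221 mol): C 1.000, H 1.750
Multiplying each by 4 gives whole numbers: C 4.00, H 7.00

C4H7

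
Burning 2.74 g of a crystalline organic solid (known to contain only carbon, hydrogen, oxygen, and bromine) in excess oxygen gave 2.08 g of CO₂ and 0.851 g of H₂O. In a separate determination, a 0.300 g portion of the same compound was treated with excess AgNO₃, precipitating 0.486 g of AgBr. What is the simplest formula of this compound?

mol C = 2.08 g CO₂ ÷ 44.009 g/mol = 0.04726 mol
mol H = 2 × 0.851 g H₂O ÷ 18.015 g/mol = 0.09448 mol
From the AgBr data: mol Br per gram of compound = (0.486 ÷ 187.772) ÷ 0.300 = 0.008627 mol/g, so in the 2.74 g combustion sample mol Br = 0.02364 mol
mass O = 2.74 − (0.5677 + 0.09523 + 1.889) = 0.1882 g → mol O = 0.1882 ÷ 15.999 = 0.01176 mol
Divide by the smallest (0.01176 mol): C 4.018, H 8.031, Br 2.009, O 1.000

C4H8Br2O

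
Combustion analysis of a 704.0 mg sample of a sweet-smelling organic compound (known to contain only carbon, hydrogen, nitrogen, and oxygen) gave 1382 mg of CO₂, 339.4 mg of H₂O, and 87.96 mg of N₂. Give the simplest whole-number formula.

mol C = 1.382 g CO₂ ÷ 44.009 g/mol = 0.031403 mol
mol H = 2 × 0.3394 g H₂O ÷ 18.015 g/mol = 0.037680 mol
mol N = 2 × 0.08796 g N₂ ÷ 28.014 g/mol = 0.0062797 mol
mass O = 0.7040 − (0.37718 + 0.037981 + 0.087960) = 0.20088 g → mol O = 0.20088 ÷ 15.999 = 0.012556 mol
Divide by the smallest (0.0062797 mol): C 5.001, H 6.000, N 1.000, O 1.999

C5H6NO2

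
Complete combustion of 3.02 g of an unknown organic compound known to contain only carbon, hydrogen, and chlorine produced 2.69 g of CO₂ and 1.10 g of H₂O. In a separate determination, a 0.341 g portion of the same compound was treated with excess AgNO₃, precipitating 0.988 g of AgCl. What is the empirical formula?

CH2Cl

mol C = 2.69 g CO₂ ÷ 44.009 g/mol = 0.06112 mol
mol H = 2 × 1.10 g H₂O ÷ 18.015 g/mol = 0.1221 mol
From the AgCl data: mol Cl per gram of compound = (0.988 ÷ 143.318) ÷ 0.341 = 0.02022 mol/g, so in the 3.02 g combustion sample mol Cl = 0.06105 mol
Divide by the smallest (0.06105 mol): C 1.001, H 2.000, Cl 1.000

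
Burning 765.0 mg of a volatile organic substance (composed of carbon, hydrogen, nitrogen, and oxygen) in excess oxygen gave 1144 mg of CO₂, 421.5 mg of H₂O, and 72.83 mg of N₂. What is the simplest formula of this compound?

C5H9NO4

mol C = 1.144 g CO₂ ÷ 44.009 g/mol = 0.025995 mol
mol H = 2 × 0.4215 g H₂O ÷ 18.015 g/mol = 0.046794 mol
mol N = 2 × 0.07283 g N₂ ÷ 28.014 g/mol = 0.0051995 mol
mass O = 0.7650 − (0.31222 + 0.047169 + 0.072830) = 0.33278 g → mol O = 0.33278 ÷ 15.999 = 0.020800 mol
Divide by the smallest (0.0051995 mol): C 4.999, H 9.000, N 1.000, O 4.000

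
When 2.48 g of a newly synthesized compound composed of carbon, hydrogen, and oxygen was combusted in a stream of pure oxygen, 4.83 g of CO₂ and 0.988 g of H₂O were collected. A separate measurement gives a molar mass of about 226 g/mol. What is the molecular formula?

mol C = 4.83 g CO₂ ÷ 44.009 g/mol = 0.1098 mol
mol H = 2 × 0.988 g H₂O ÷ 18.015 g/mol = 0.1097 mol
mass O = 2.48 − (1.318 + 0.1106) = 1.051 g → mol O = 1.051 ÷ 15.999 = 0.06571 mol
Divide by the smallest (0.06571 mol): C 1.670, H 1.669, O 1.000
Multiplying each by 3 gives whole numbers: C 5.01, H 5.01, O 3.00
Empirical formula: C5H5O3
Empirical-formula mass = 113.09 g/mol; 226 ÷ 113.09 ≈ 2, so the molecular formula is C10H10O6.

C10H10O6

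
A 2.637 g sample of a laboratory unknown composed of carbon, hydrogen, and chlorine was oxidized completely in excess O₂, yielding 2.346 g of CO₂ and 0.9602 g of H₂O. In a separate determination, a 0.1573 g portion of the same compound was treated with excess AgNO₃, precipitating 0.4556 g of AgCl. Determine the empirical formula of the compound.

mol C = 2.346 g CO₂ ÷ 44.009 g/mol = 0.053307 mol
mol H = 2 × 0.9602 g H₂O ÷ 18.015 g/mol = 0.10660 mol
From the AgCl data: mol Cl per gram of compound = (0.4556 ÷ 143.318) ÷ 0.1573 = 0.020209 mol/g, so in the 2.637 g combustion sample mol Cl = 0.053292 mol
Divide by the smallest (0.053292 mol): C 1.000, H 2.000, Cl 1.000

CH2Cl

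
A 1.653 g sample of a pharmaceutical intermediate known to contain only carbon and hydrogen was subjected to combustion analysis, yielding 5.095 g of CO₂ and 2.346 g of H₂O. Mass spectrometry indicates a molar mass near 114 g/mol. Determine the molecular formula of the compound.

mol C = 5.095 g CO₂ ÷ 44.009 g/mol = 0.11577 mol
mol H = 2 × 2.346 g H₂O ÷ 18.015 g/mol = 0.26045 mol
Divide by the smallest (0.11577 mol): C 1.000, H 2.250
Multiplying each by 4 gives whole numbers: C 4.00, H 9.00
Empirical formula: C4H9
Empirical-formula mass = 57.12 g/mol; 114 ÷ 57.12 ≈ 2, so the molecular formula is C8H18.

C8H18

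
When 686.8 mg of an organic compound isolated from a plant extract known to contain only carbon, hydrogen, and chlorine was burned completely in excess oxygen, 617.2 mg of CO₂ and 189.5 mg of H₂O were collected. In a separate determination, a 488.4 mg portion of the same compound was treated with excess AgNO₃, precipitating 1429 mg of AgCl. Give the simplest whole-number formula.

C2H3Cl2

mol C = 0.6172 g CO₂ ÷ 44.009 g/mol = 0.014024 mol
mol H = 2 × 0.1895 g H₂O ÷ 18.015 g/mol = 0.021038 mol
From the AgCl data: mol Cl per gram of compound = (1.429 ÷ 143.318) ÷ 0.4884 = 0.020415 mol/g, so in the 0.6868 g combustion sample mol Cl = 0.014021 mol
Divide by the smallest (0.014021 mol): C 1.000, H 1.500, Cl 1.000
Multiplying each by 2 gives whole numbers: C 2.00, H 3.00, Cl 2.00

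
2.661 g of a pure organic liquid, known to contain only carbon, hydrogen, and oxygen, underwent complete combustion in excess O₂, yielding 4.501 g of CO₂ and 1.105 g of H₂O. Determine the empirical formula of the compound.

mol C = 4.501 g CO₂ ÷ 44.009 g/mol = 0.10227 mol
mol H = 2 × 1.105 g H₂O ÷ 18.015 g/mol = 0.12268 mol
mass O = 2.661 − (1.2284 + 0.12366) = 1.3089 g → mol O = 1.3089 ÷ 15.999 = 0.081813 mol
Divide by the smallest (0.081813 mol): C 1.250, H 1.499, O 1.000
Multiplying each by 4 gives whole numbers: C 5.00, H 6.00, O 4.00

C5H6O4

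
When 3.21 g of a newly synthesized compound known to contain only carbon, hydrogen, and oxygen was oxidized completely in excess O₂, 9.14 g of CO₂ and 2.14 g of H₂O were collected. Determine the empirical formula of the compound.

C7H8O

mol C = 9.14 g CO₂ ÷ 44.009 g/mol = 0.2077 mol
mol H = 2 × 2.14 g H₂O ÷ 18.015 g/mol = 0.2376 mol
mass O = 3.21 − (2.495 + 0.2395) = 0.4760 g → mol O = 0.4760 ÷ 15.999 = 0.02975 mol
Divide by the smallest (0.02975 mol): C 6.980, H 7.985, O 1.000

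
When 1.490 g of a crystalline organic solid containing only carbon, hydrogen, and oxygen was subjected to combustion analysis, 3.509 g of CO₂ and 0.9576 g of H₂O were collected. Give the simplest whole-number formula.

mol C = 3.509 g CO₂ ÷ 44.009 g/mol = 0.079734 mol
mol H = 2 × 0.9576 g H₂O ÷ 18.015 g/mol = 0.10631 mol
mass O = 1.490 − (0.95768 + 0.10716) = 0.42516 g → mol O = 0.42516 ÷ 15.999 = 0.026574 mol
Divide by the smallest (0.026574 mol): C 3.000, H 4.001, O 1.000

C3H4O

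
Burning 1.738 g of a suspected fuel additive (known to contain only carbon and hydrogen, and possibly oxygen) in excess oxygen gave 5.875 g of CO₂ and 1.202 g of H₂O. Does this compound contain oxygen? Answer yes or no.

no

mol C = 5.875 g CO₂ ÷ 44.009 g/mol = 0.13350 mol
mol H = 2 × 1.202 g H₂O ÷ 18.015 g/mol = 0.13344 mol
C and H together account for 1.7379 g — essentially the entire 1.738 g sample — so the compound contains no oxygen.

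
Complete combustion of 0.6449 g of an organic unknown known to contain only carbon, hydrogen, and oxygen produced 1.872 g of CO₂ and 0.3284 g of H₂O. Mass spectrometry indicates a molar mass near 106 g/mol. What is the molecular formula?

mol C = 1.872 g CO₂ ÷ 44.009 g/mol = 0.042537 mol
mol H = 2 × 0.3284 g H₂O ÷ 18.015 g/mol = 0.036459 mol
mass O = 0.6449 − (0.51091 + 0.036750) = 0.097241 g → mol O = 0.097241 ÷ 15.999 = 0.0060779 mol
Divide by the smallest (0.0060779 mol): C 6.999, H 5.999, O 1.000
Empirical formula: C7H6O
Empirical-formula mass = 106.12 g/mol; 106 ÷ 106.12 ≈ 1, so the molecular formula is C7H6O.

C7H6O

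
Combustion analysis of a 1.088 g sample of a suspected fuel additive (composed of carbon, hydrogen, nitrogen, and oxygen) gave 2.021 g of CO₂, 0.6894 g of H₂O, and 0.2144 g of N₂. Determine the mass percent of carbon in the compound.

mol C = 2.021 g CO₂ ÷ 44.009 g/mol = 0.045922 mol
mol H = 2 × 0.6894 g H₂O ÷ 18.015 g/mol = 0.076536 mol
mol N = 2 × 0.2144 g N₂ ÷ 28.014 g/mol = 0.015307 mol
mass O = 1.088 − (0.55157 + 0.077149 + 0.21440) = 0.24488 g → mol O = 0.24488 ÷ 15.999 = 0.015306 mol
mass % C = 0.55157 g ÷ 1.088 g × 100%

50.70%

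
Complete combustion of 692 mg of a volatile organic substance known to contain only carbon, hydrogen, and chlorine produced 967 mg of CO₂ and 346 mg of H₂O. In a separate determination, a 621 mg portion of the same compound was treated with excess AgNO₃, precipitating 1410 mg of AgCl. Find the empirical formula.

C4H7Cl2

mol C = 0.967 g CO₂ ÷ 44.009 g/mol = 0.02197 mol
mol H = 2 × 0.346 g H₂O ÷ 18.015 g/mol = 0.03841 mol
From the AgCl data: mol Cl per gram of compound = (1.41 ÷ 143.318) ÷ 0.621 = 0.01584 mol/g, so in the 0.692 g combustion sample mol Cl = 0.01096 mol
Divide by the smallest (0.01096 mol): C 2.004, H 3.504, Cl 1.000
Multiplying each by 2 gives whole numbers: C 4.01, H 7.01, Cl 2.00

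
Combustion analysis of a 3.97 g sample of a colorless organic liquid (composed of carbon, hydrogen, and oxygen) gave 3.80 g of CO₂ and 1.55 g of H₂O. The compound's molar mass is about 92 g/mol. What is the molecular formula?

mol C = 3.80 g CO₂ ÷ 44.009 g/mol = 0.08635 mol
mol H = 2 × 1.55 g H₂O ÷ 18.015 g/mol = 0.1721 mol
mass O = 3.97 − (1.037 + 0.1735) = 2.759 g → mol O = 2.759 ÷ 15.999 = 0.1725 mol
Divide by the smallest (0.08635 mol): C 1.000, H 1.993, O 1.997
Empirical formula: CH2O2
Empirical-formula mass = 46.02 g/mol; 92 ÷ 46.02 ≈ 2, so the molecular formula is C2H4O4.

C2H4O4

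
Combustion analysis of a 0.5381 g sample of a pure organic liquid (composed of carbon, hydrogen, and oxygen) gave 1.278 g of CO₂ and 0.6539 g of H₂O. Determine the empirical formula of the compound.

mol C = 1.278 g CO₂ ÷ 44.009 g/mol = 0.029040 mol
mol H = 2 × 0.6539 g H₂O ÷ 18.015 g/mol = 0.072595 mol
mass O = 0.5381 − (0.34879 + 0.073176) = 0.11613 g → mol O = 0.11613 ÷ 15.999 = 0.0072586 mol
Divide by the smallest (0.0072586 mol): C 4.001, H 10.001, O 1.000

C4H10O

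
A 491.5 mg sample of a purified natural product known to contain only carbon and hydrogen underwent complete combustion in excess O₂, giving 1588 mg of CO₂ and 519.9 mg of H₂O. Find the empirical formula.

mol C = 1.588 g CO₂ ÷ 44.009 g/mol = 0.036084 mol
mol H = 2 × 0.5199 g H₂O ÷ 18.015 g/mol = 0.057719 mol
Divide by the smallest (0.036084 mol): C 1.000, H 1.600
Multiplying each by 5 gives whole numbers: C 5.00, H 8.00

C5H8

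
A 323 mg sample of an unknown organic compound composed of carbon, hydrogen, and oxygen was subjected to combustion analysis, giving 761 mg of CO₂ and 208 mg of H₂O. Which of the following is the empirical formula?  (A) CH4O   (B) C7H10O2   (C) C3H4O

mol C = 0.761 g CO₂ ÷ 44.009 g/mol = 0.01729 mol
mol H = 2 × 0.208 g H₂O ÷ 18.015 g/mol = 0.02309 mol
mass O = 0.323 − (0.2077 + 0.02328) = 0.09203 g → mol O = 0.09203 ÷ 15.999 = 0.005752 mol
Divide by the smallest (0.005752 mol): C 3.006, H 4.014, O 1.000

(C) C3H4O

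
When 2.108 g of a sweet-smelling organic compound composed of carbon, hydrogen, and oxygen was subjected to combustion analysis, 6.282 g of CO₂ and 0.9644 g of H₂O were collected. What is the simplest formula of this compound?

mol C = 6.282 g CO₂ ÷ 44.009 g/mol = 0.14274 mol
mol H = 2 × 0.9644 g H₂O ÷ 18.015 g/mol = 0.10707 mol
mass O = 2.108 − (1.7145 + 0.10792) = 0.28558 g → mol O = 0.28558 ÷ 15.999 = 0.017850 mol
Divide by the smallest (0.017850 mol): C 7.997, H 5.998, O 1.000

C8H6O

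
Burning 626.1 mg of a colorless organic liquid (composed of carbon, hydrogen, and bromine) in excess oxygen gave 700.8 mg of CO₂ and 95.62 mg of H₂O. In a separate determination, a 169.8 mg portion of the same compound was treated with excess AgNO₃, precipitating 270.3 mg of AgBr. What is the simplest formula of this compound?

mol C = 0.7008 g CO₂ ÷ 44.009 g/mol = 0.015924 mol
mol H = 2 × 0.09562 g H₂O ÷ 18.015 g/mol = 0.010616 mol
From the AgBr data: mol Br per gram of compound = (0.2703 ÷ 187.772) ÷ 0.1698 = 0.0084777 mol/g, so in the 0.6261 g combustion sample mol Br = 0.0053079 mol
Divide by the smallest (0.0053079 mol): C 3.000, H 2.000, Br 1.000

C3H2Br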